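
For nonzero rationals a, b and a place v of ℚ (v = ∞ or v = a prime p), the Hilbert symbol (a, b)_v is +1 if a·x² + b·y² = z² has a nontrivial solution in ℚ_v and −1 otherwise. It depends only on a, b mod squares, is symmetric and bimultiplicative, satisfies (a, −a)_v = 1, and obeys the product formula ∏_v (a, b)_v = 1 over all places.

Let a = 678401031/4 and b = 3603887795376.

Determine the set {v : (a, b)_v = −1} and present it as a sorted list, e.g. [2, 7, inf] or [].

Mod squares: a ≡ 13844919, b ≡ 851. Check v ∈ {∞, 2, 3, 7, 11, 17, 23, 29, 37}.
v=37: a=37^1·(≡18), b=37^1·(≡17) mod 37; (18|37)=-1, (17|37)=-1; (−1)^{1·1·18}·(-1)^1·(-1)^1 = +1.
v=11: a=11^1·(≡3), b=11^2·(≡5) mod 11; (3|11)=+1, (5|11)=+1; (−1)^{1·2·5}·(+1)^2·(+1)^1 = +1.
v=17: a=17^1·(≡6), b=17^2·(≡9) mod 17; (6|17)=-1, (9|17)=+1; (−1)^{1·2·8}·(-1)^2·(+1)^1 = +1.
v=3: a=3^1·(≡1), b=3^2·(≡2) mod 3; (1|3)=+1, (2|3)=-1; (−1)^{1·2·1}·(+1)^2·(-1)^1 = -1.
v=7: a=7^2·(≡1), b=7^0·(≡1) mod 7; (1|7)=+1, (1|7)=+1; (−1)^{2·0·3}·(+1)^0·(+1)^2 = +1.
v=29: a=29^1·(≡7), b=29^2·(≡21) mod 29; (7|29)=+1, (21|29)=-1; (−1)^{1·2·14}·(+1)^2·(-1)^1 = -1.
v=∞: 13844919 > 0 and 851 > 0  ⇒  (a,b)_∞ = +1.
v=23: a=23^1·(≡15), b=23^1·(≡7) mod 23; (15|23)=-1, (7|23)=-1; (−1)^{1·1·11}·(-1)^1·(-1)^1 = -1.
v=2: v_2(a)=-2, v_2(b)=4; units ≡ 7, 3 (mod 8); ε·ε+αω+βω = 1·1+-2·1+4·0 ≡ 1  ⇒  (a,b)_2 = -1.
|Ram(13844919, 851)| = 4, even; anisotropic at {2, 3, 23, 29}.

[2, 3, 23, 29]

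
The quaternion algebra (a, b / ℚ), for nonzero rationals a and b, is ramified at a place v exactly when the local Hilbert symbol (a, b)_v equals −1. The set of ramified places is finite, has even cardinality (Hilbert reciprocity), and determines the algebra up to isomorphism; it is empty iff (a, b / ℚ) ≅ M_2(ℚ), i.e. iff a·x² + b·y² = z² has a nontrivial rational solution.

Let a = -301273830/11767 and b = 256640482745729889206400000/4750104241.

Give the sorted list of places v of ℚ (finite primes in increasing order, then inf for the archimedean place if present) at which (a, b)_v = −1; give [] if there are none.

[2, 11]

(a, b) ≡ (-10010, 165) mod (ℚ^×)²; places V = {2, 3, 5, 7, 11, 13, 17, 29, 41, ∞}.
(a,b)_3: α=6, u≡1; β=11, v≡1 (mod 3); (1|3)=+1, (1|3)=+1; sign (−1)^0·+1^11·+1^6 = +1.
(a,b)_29: α=0, u≡28; β=2, v≡9 (mod 29); (28|29)=+1, (9|29)=+1; sign (−1)^0·+1^2·+1^0 = +1.
(a,b)_17: α=2, u≡7; β=2, v≡10 (mod 17); (7|17)=-1, (10|17)=-1; sign (−1)^0·-1^2·-1^2 = +1.
(a,b)_2: α=1, β=10; u≡3, v≡5 (mod 8); ε(u)ε(v)=1·0, αω(v)=1·1, βω(u)=10·1; sum ≡ 1  ⇒  -1.
(a,b)_∞: sgn(-10010)=−, sgn(165)=+, so +1.
(a,b)_7: α=-1, u≡3; β=2, v≡4 (mod 7); (3|7)=-1, (4|7)=+1; sign (−1)^0·-1^2·+1^-1 = +1.
(a,b)_13: α=1, u≡4; β=4, v≡3 (mod 13); (4|13)=+1, (3|13)=+1; sign (−1)^0·+1^4·+1^1 = +1.
(a,b)_41: α=-2, u≡34; β=-6, v≡2 (mod 41); (34|41)=-1, (2|41)=+1; sign (−1)^0·-1^-6·+1^-2 = +1.
(a,b)_5: α=1, u≡2; β=5, v≡3 (mod 5); (2|5)=-1, (3|5)=-1; sign (−1)^0·-1^5·-1^1 = +1.
(a,b)_11: α=1, u≡5; β=3, v≡1 (mod 11); (5|11)=+1, (1|11)=+1; sign (−1)^1·+1^3·+1^1 = -1.
Ram(-10010, 165) = {2, 11}; no ℚ_2-point on the conic.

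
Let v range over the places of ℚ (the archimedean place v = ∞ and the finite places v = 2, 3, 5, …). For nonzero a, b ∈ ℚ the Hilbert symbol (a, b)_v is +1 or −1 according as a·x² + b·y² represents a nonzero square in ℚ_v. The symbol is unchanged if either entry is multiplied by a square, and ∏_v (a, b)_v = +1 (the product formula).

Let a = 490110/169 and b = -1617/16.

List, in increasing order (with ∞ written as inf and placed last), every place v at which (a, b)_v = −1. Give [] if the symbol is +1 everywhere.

[2, 5]

Mod squares: a ≡ 510, b ≡ -33. Check v ∈ {∞, 2, 3, 5, 7, 11, 13, 17, 31}.
v=13: a=13^-2·(≡10), b=13^0·(≡7) mod 13; (10|13)=+1, (7|13)=-1; (−1)^{-2·0·6}·(+1)^0·(-1)^-2 = +1.
v=11: a=11^0·(≡4), b=11^1·(≡8) mod 11; (4|11)=+1, (8|11)=-1; (−1)^{0·1·5}·(+1)^1·(-1)^0 = +1.
v=2: v_2(a)=1, v_2(b)=-4; units ≡ 7, 7 (mod 8); ε·ε+αω+βω = 1·1+1·0+-4·0 ≡ 1  ⇒  (a,b)_2 = -1.
v=7: a=7^0·(≡5), b=7^2·(≡1) mod 7; (5|7)=-1, (1|7)=+1; (−1)^{0·2·3}·(-1)^2·(+1)^0 = +1.
v=31: a=31^2·(≡1), b=31^0·(≡21) mod 31; (1|31)=+1, (21|31)=-1; (−1)^{2·0·15}·(+1)^0·(-1)^2 = +1.
v=17: a=17^1·(≡2), b=17^0·(≡2) mod 17; (2|17)=+1, (2|17)=+1; (−1)^{1·0·8}·(+1)^0·(+1)^1 = +1.
v=∞: 510 > 0 and -33 < 0  ⇒  (a,b)_∞ = +1.
v=3: a=3^1·(≡2), b=3^1·(≡1) mod 3; (2|3)=-1, (1|3)=+1; (−1)^{1·1·1}·(-1)^1·(+1)^1 = +1.
v=5: a=5^1·(≡3), b=5^0·(≡3) mod 5; (3|5)=-1, (3|5)=-1; (−1)^{1·0·2}·(-1)^0·(-1)^1 = -1.
Ram(510, -33) = {2, 5}; no ℚ_2-point on the conic.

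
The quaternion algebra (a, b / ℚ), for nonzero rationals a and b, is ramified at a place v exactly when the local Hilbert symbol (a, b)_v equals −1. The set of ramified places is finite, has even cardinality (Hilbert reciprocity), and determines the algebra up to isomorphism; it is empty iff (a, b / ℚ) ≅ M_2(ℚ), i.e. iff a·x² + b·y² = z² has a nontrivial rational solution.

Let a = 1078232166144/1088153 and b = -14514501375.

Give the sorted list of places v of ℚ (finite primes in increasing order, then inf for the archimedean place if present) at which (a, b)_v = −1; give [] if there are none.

[3, 5, 11, 19]

Mod squares: a ≡ 6783, b ≡ -55. Check v ∈ {∞, 2, 3, 5, 7, 11, 17, 19, 23}.
v=17: a=17^-1·(≡8), b=17^0·(≡8) mod 17; (8|17)=+1, (8|17)=+1; (−1)^{-1·0·8}·(+1)^0·(+1)^-1 = +1.
v=3: a=3^5·(≡2), b=3^4·(≡2) mod 3; (2|3)=-1, (2|3)=-1; (−1)^{5·4·1}·(-1)^4·(-1)^5 = -1.
v=2: v_2(a)=8, v_2(b)=0; units ≡ 7, 1 (mod 8); ε·ε+αω+βω = 1·0+8·0+0·0 ≡ 0  ⇒  (a,b)_2 = +1.
v=7: a=7^1·(≡6), b=7^0·(≡4) mod 7; (6|7)=-1, (4|7)=+1; (−1)^{1·0·3}·(-1)^0·(+1)^1 = +1.
v=23: a=23^-2·(≡22), b=23^0·(≡19) mod 23; (22|23)=-1, (19|23)=-1; (−1)^{-2·0·11}·(-1)^0·(-1)^-2 = +1.
v=11: a=11^-2·(≡2), b=11^1·(≡2) mod 11; (2|11)=-1, (2|11)=-1; (−1)^{-2·1·5}·(-1)^1·(-1)^-2 = -1.
v=∞: 6783 > 0 and -55 < 0  ⇒  (a,b)_∞ = +1.
v=5: a=5^0·(≡3), b=5^3·(≡4) mod 5; (3|5)=-1, (4|5)=+1; (−1)^{0·3·2}·(-1)^3·(+1)^0 = -1.
v=19: a=19^5·(≡13), b=19^4·(≡3) mod 19; (13|19)=-1, (3|19)=-1; (−1)^{5·4·9}·(-1)^4·(-1)^5 = -1.
Ram(6783, -55) = {3, 5, 11, 19}; no ℚ_3-point on the conic.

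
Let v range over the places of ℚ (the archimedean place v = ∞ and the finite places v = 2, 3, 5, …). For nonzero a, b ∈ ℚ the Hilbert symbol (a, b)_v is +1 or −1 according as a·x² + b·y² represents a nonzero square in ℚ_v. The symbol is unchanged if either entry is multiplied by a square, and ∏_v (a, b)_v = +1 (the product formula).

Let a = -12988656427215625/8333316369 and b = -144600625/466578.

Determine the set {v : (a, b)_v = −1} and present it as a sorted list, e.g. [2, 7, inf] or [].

[2, 5, 37, inf]

Mod squares: a ≡ -3145, b ≡ -2. Check v ∈ {∞, 2, 3, 5, 7, 13, 17, 23, 37}.
v=∞: -3145 < 0 and -2 < 0  ⇒  (a,b)_∞ = -1.
v=2: v_2(a)=0, v_2(b)=-1; units ≡ 7, 7 (mod 8); ε·ε+αω+βω = 1·1+0·0+-1·0 ≡ 1  ⇒  (a,b)_2 = -1.
v=5: a=5^5·(≡4), b=5^4·(≡3) mod 5; (4|5)=+1, (3|5)=-1; (−1)^{5·4·2}·(+1)^4·(-1)^5 = -1.
v=7: a=7^-4·(≡5), b=7^-2·(≡3) mod 7; (5|7)=-1, (3|7)=-1; (−1)^{-4·-2·3}·(-1)^-2·(-1)^-4 = +1.
v=37: a=37^3·(≡33), b=37^2·(≡29) mod 37; (33|37)=+1, (29|37)=-1; (−1)^{3·2·18}·(+1)^2·(-1)^3 = -1.
v=13: a=13^6·(≡4), b=13^2·(≡6) mod 13; (4|13)=+1, (6|13)=-1; (−1)^{6·2·6}·(+1)^2·(-1)^6 = +1.
v=23: a=23^-2·(≡9), b=23^-2·(≡21) mod 23; (9|23)=+1, (21|23)=-1; (−1)^{-2·-2·11}·(+1)^-2·(-1)^-2 = +1.
v=17: a=17^1·(≡8), b=17^0·(≡9) mod 17; (8|17)=+1, (9|17)=+1; (−1)^{1·0·8}·(+1)^0·(+1)^1 = +1.
v=3: a=3^-8·(≡2), b=3^-2·(≡1) mod 3; (2|3)=-1, (1|3)=+1; (−1)^{-8·-2·1}·(-1)^-2·(+1)^-8 = +1.
|Ram(-3145, -2)| = 4, even; anisotropic at {2, 5, 37, ∞}.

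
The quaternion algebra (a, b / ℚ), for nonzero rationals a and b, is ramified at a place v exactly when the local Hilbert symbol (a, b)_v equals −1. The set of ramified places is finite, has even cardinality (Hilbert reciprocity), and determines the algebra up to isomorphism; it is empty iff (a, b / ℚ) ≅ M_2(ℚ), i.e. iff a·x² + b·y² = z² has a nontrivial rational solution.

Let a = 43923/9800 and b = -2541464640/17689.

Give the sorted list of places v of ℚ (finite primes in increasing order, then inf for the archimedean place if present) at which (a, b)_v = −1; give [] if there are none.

[2, 11, 13, 17]

(a, b) ≡ (6, -36465) mod (ℚ^×)²; places V = {2, 3, 5, 7, 11, 13, 17, 19, ∞}.
(a,b)_11: α=4, u≡8; β=3, v≡6 (mod 11); (8|11)=-1, (6|11)=-1; sign (−1)^0·-1^3·-1^4 = -1.
(a,b)_13: α=0, u≡2; β=1, v≡1 (mod 13); (2|13)=-1, (1|13)=+1; sign (−1)^0·-1^1·+1^0 = -1.
(a,b)_17: α=0, u≡10; β=1, v≡7 (mod 17); (10|17)=-1, (7|17)=-1; sign (−1)^0·-1^1·-1^0 = -1.
(a,b)_7: α=-2, u≡3; β=-2, v≡5 (mod 7); (3|7)=-1, (5|7)=-1; sign (−1)^0·-1^-2·-1^-2 = +1.
(a,b)_2: α=-3, β=6; u≡3, v≡7 (mod 8); ε(u)ε(v)=1·1, αω(v)=-3·0, βω(u)=6·1; sum ≡ 1  ⇒  -1.
(a,b)_19: α=0, u≡6; β=-2, v≡2 (mod 19); (6|19)=+1, (2|19)=-1; sign (−1)^0·+1^-2·-1^0 = +1.
(a,b)_∞: sgn(6)=+, sgn(-36465)=−, so +1.
(a,b)_3: α=1, u≡2; β=3, v≡1 (mod 3); (2|3)=-1, (1|3)=+1; sign (−1)^1·-1^3·+1^1 = +1.
(a,b)_5: α=-2, u≡4; β=1, v≡3 (mod 5); (4|5)=+1, (3|5)=-1; sign (−1)^0·+1^1·-1^-2 = +1.
(6, -36465 / ℚ) ramifies at {2, 11, 13, 17}: a division algebra.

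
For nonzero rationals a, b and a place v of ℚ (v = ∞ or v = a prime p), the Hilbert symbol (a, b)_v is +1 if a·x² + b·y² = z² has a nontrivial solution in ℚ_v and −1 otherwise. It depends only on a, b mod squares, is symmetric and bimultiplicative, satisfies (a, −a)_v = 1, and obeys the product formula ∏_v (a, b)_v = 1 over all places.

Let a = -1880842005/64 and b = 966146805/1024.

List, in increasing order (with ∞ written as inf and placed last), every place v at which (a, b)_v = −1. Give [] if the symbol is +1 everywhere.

[3, 17]

Mod squares: a ≡ -94605, b ≡ 635205. Check v ∈ {∞, 2, 3, 5, 7, 13, 17, 47, 53}.
v=3: a=3^3·(≡1), b=3^3·(≡1) mod 3; (1|3)=+1, (1|3)=+1; (−1)^{3·3·1}·(+1)^3·(+1)^3 = -1.
v=∞: -94605 < 0 and 635205 > 0  ⇒  (a,b)_∞ = +1.
v=2: v_2(a)=-6, v_2(b)=-10; units ≡ 3, 5 (mod 8); ε·ε+αω+βω = 1·0+-6·1+-10·1 ≡ 0  ⇒  (a,b)_2 = +1.
v=53: a=53^1·(≡43), b=53^1·(≡9) mod 53; (43|53)=+1, (9|53)=+1; (−1)^{1·1·26}·(+1)^1·(+1)^1 = +1.
v=13: a=13^0·(≡3), b=13^2·(≡3) mod 13; (3|13)=+1, (3|13)=+1; (−1)^{0·2·6}·(+1)^2·(+1)^0 = +1.
v=7: a=7^1·(≡2), b=7^0·(≡4) mod 7; (2|7)=+1, (4|7)=+1; (−1)^{1·0·3}·(+1)^0·(+1)^1 = +1.
v=5: a=5^1·(≡1), b=5^1·(≡4) mod 5; (1|5)=+1, (4|5)=+1; (−1)^{1·1·2}·(+1)^1·(+1)^1 = +1.
v=17: a=17^1·(≡12), b=17^1·(≡15) mod 17; (12|17)=-1, (15|17)=+1; (−1)^{1·1·8}·(-1)^1·(+1)^1 = -1.
v=47: a=47^2·(≡17), b=47^1·(≡31) mod 47; (17|47)=+1, (31|47)=-1; (−1)^{2·1·23}·(+1)^1·(-1)^2 = +1.
|Ram(-94605, 635205)| = 2, even; anisotropic at {3, 17}.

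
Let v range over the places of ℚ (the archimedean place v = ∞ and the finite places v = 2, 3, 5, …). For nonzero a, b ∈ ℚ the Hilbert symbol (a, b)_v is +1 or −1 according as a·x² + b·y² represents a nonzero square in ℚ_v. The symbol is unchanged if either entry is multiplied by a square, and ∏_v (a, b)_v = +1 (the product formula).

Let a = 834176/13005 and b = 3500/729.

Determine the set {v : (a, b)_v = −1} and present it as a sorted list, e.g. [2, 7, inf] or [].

(a, b) ≡ (1330, 35) mod (ℚ^×)²; places V = {2, 3, 5, 7, 17, 19, ∞}.
(a,b)_17: α=-2, u≡8; β=0, v≡1 (mod 17); (8|17)=+1, (1|17)=+1; sign (−1)^0·+1^0·+1^-2 = +1.
(a,b)_5: α=-1, u≡1; β=3, v≡2 (mod 5); (1|5)=+1, (2|5)=-1; sign (−1)^0·+1^3·-1^-1 = -1.
(a,b)_7: α=3, u≡4; β=1, v≡3 (mod 7); (4|7)=+1, (3|7)=-1; sign (−1)^1·+1^1·-1^3 = +1.
(a,b)_19: α=1, u≡10; β=0, v≡6 (mod 19); (10|19)=-1, (6|19)=+1; sign (−1)^0·-1^0·+1^1 = +1.
(a,b)_∞: sgn(1330)=+, sgn(35)=+, so +1.
(a,b)_3: α=-2, u≡1; β=-6, v≡2 (mod 3); (1|3)=+1, (2|3)=-1; sign (−1)^0·+1^-6·-1^-2 = +1.
(a,b)_2: α=7, β=2; u≡1, v≡3 (mod 8); ε(u)ε(v)=0·1, αω(v)=7·1, βω(u)=2·0; sum ≡ 1  ⇒  -1.
Ram(1330, 35) = {2, 5}; no ℚ_2-point on the conic.

[2, 5]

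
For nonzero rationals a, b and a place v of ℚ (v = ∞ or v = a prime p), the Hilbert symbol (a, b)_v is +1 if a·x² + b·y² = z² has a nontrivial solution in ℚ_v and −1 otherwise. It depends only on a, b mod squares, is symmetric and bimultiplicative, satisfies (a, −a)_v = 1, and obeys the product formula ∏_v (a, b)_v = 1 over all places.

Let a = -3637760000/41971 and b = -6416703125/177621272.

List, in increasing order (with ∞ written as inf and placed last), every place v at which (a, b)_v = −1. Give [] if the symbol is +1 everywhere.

[29, inf]

(a, b) ≡ (-551, -1102) mod (ℚ^×)²; places V = {2, 5, 7, 17, 19, 23, 29, 47, ∞}.
(a,b)_5: α=4, u≡4; β=6, v≡3 (mod 5); (4|5)=+1, (3|5)=-1; sign (−1)^0·+1^6·-1^4 = +1.
(a,b)_29: α=1, u≡10; β=1, v≡22 (mod 29); (10|29)=-1, (22|29)=+1; sign (−1)^0·-1^1·+1^1 = -1.
(a,b)_17: α=0, u≡3; β=2, v≡7 (mod 17); (3|17)=-1, (7|17)=-1; sign (−1)^0·-1^2·-1^0 = +1.
(a,b)_∞: sgn(-551)=−, sgn(-1102)=−, so -1.
(a,b)_47: α=-2, u≡15; β=-2, v≡23 (mod 47); (15|47)=-1, (23|47)=-1; sign (−1)^0·-1^-2·-1^-2 = +1.
(a,b)_23: α=0, u≡13; β=-2, v≡1 (mod 23); (13|23)=+1, (1|23)=+1; sign (−1)^0·+1^-2·+1^0 = +1.
(a,b)_2: α=12, β=-3; u≡1, v≡1 (mod 8); ε(u)ε(v)=0·0, αω(v)=12·0, βω(u)=-3·0; sum ≡ 0  ⇒  +1.
(a,b)_19: α=-1, u≡9; β=-1, v≡13 (mod 19); (9|19)=+1, (13|19)=-1; sign (−1)^1·+1^-1·-1^-1 = +1.
(a,b)_7: α=2, u≡2; β=2, v≡4 (mod 7); (2|7)=+1, (4|7)=+1; sign (−1)^0·+1^2·+1^2 = +1.
Ram(-551, -1102) = {29, ∞}; no ℚ_29-point on the conic.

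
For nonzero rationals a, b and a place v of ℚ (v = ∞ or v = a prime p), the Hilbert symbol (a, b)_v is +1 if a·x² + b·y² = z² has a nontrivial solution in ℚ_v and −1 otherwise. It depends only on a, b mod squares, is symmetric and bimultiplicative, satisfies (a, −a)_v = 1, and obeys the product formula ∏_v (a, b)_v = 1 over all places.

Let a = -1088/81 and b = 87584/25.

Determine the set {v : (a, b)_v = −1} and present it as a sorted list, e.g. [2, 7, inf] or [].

(a, b) ≡ (-17, 5474) mod (ℚ^×)²; places V = {2, 3, 5, 7, 17, 23, ∞}.
(a,b)_17: α=1, u≡16; β=1, v≡15 (mod 17); (16|17)=+1, (15|17)=+1; sign (−1)^0·+1^1·+1^1 = +1.
(a,b)_2: α=6, β=5; u≡7, v≡1 (mod 8); ε(u)ε(v)=1·0, αω(v)=6·0, βω(u)=5·0; sum ≡ 0  ⇒  +1.
(a,b)_23: α=0, u≡9; β=1, v≡18 (mod 23); (9|23)=+1, (18|23)=+1; sign (−1)^0·+1^1·+1^0 = +1.
(a,b)_5: α=0, u≡2; β=-2, v≡4 (mod 5); (2|5)=-1, (4|5)=+1; sign (−1)^0·-1^-2·+1^0 = +1.
(a,b)_∞: sgn(-17)=−, sgn(5474)=+, so +1.
(a,b)_7: α=0, u≡1; β=1, v≡6 (mod 7); (1|7)=+1, (6|7)=-1; sign (−1)^0·+1^1·-1^0 = +1.
(a,b)_3: α=-4, u≡1; β=0, v≡2 (mod 3); (1|3)=+1, (2|3)=-1; sign (−1)^0·+1^0·-1^-4 = +1.
Ram(a, b) = ∅: the form -17·x² + 5474·y² − z² is isotropic over every ℚ_v, so by Hasse–Minkowski it is isotropic over ℚ.

[]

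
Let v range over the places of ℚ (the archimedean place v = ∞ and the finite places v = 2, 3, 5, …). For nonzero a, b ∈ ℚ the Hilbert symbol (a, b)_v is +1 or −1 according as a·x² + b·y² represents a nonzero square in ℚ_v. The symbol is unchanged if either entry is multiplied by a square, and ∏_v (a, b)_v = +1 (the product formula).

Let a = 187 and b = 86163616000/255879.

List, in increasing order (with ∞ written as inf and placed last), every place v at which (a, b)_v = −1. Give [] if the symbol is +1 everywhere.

Mod squares: a ≡ 187, b ≡ 15015. Check v ∈ {∞, 2, 3, 5, 7, 11, 13, 17}.
v=13: a=13^0·(≡5), b=13^-1·(≡7) mod 13; (5|13)=-1, (7|13)=-1; (−1)^{0·-1·6}·(-1)^-1·(-1)^0 = -1.
v=11: a=11^1·(≡6), b=11^3·(≡4) mod 11; (6|11)=-1, (4|11)=+1; (−1)^{1·3·5}·(-1)^3·(+1)^1 = +1.
v=∞: 187 > 0 and 15015 > 0  ⇒  (a,b)_∞ = +1.
v=5: a=5^0·(≡2), b=5^3·(≡2) mod 5; (2|5)=-1, (2|5)=-1; (−1)^{0·3·2}·(-1)^3·(-1)^0 = -1.
v=7: a=7^0·(≡5), b=7^1·(≡6) mod 7; (5|7)=-1, (6|7)=-1; (−1)^{0·1·3}·(-1)^1·(-1)^0 = -1.
v=2: v_2(a)=0, v_2(b)=8; units ≡ 3, 7 (mod 8); ε·ε+αω+βω = 1·1+0·0+8·1 ≡ 1  ⇒  (a,b)_2 = -1.
v=3: a=3^0·(≡1), b=3^-9·(≡1) mod 3; (1|3)=+1, (1|3)=+1; (−1)^{0·-9·1}·(+1)^-9·(+1)^0 = +1.
v=17: a=17^1·(≡11), b=17^2·(≡9) mod 17; (11|17)=-1, (9|17)=+1; (−1)^{1·2·8}·(-1)^2·(+1)^1 = +1.
Ram(187, 15015) = {2, 5, 7, 13}; no ℚ_2-point on the conic.

[2, 5, 7, 13]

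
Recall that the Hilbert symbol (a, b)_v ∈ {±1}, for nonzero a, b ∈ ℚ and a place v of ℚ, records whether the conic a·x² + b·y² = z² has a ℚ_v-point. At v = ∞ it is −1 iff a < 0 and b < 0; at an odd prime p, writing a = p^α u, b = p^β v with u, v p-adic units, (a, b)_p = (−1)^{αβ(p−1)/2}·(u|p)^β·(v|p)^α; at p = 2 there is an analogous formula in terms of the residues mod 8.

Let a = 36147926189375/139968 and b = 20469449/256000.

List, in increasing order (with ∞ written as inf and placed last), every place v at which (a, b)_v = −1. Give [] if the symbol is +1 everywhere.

[2, 3, 11, 13]

(a, b) ≡ (429, 10010) mod (ℚ^×)²; places V = {2, 3, 5, 7, 11, 13, 17, ∞}.
(a,b)_5: α=4, u≡1; β=-3, v≡3 (mod 5); (1|5)=+1, (3|5)=-1; sign (−1)^0·+1^-3·-1^4 = +1.
(a,b)_3: α=-7, u≡2; β=0, v≡2 (mod 3); (2|3)=-1, (2|3)=-1; sign (−1)^0·-1^0·-1^-7 = -1.
(a,b)_17: α=2, u≡8; β=0, v≡10 (mod 17); (8|17)=+1, (10|17)=-1; sign (−1)^0·+1^0·-1^2 = +1.
(a,b)_∞: sgn(429)=+, sgn(10010)=+, so +1.
(a,b)_2: α=-6, β=-11; u≡5, v≡5 (mod 8); ε(u)ε(v)=0·0, αω(v)=-6·1, βω(u)=-11·1; sum ≡ 1  ⇒  -1.
(a,b)_13: α=5, u≡7; β=3, v≡12 (mod 13); (7|13)=-1, (12|13)=+1; sign (−1)^0·-1^3·+1^5 = -1.
(a,b)_11: α=1, u≡2; β=3, v≡7 (mod 11); (2|11)=-1, (7|11)=-1; sign (−1)^1·-1^3·-1^1 = -1.
(a,b)_7: α=2, u≡4; β=1, v≡2 (mod 7); (4|7)=+1, (2|7)=+1; sign (−1)^0·+1^1·+1^2 = +1.
|Ram(429, 10010)| = 4, even; anisotropic at {2, 3, 11, 13}.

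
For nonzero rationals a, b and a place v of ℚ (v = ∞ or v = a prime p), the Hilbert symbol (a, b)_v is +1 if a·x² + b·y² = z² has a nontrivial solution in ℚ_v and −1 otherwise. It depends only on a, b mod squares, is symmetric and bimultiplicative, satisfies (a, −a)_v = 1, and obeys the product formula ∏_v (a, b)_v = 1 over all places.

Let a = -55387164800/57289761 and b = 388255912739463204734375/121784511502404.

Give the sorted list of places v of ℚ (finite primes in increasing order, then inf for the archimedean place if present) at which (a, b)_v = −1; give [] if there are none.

[2, 7, 23, 41]

Mod squares: a ≡ -18722, b ≡ 287. Check v ∈ {∞, 2, 3, 5, 7, 11, 17, 23, 29, 37, 41, 43}.
v=∞: -18722 < 0 and 287 > 0  ⇒  (a,b)_∞ = +1.
v=7: a=7^0·(≡3), b=7^1·(≡3) mod 7; (3|7)=-1, (3|7)=-1; (−1)^{0·1·3}·(-1)^1·(-1)^0 = -1.
v=3: a=3^-4·(≡1), b=3^-16·(≡2) mod 3; (1|3)=+1, (2|3)=-1; (−1)^{-4·-16·1}·(+1)^-16·(-1)^-4 = +1.
v=29: a=29^-4·(≡12), b=29^-4·(≡12) mod 29; (12|29)=-1, (12|29)=-1; (−1)^{-4·-4·14}·(-1)^-4·(-1)^-4 = +1.
v=43: a=43^2·(≡19), b=43^4·(≡12) mod 43; (19|43)=-1, (12|43)=-1; (−1)^{2·4·21}·(-1)^4·(-1)^2 = +1.
v=5: a=5^2·(≡3), b=5^6·(≡2) mod 5; (3|5)=-1, (2|5)=-1; (−1)^{2·6·2}·(-1)^6·(-1)^2 = +1.
v=41: a=41^0·(≡6), b=41^1·(≡11) mod 41; (6|41)=-1, (11|41)=-1; (−1)^{0·1·20}·(-1)^1·(-1)^0 = -1.
v=37: a=37^1·(≡36), b=37^2·(≡3) mod 37; (36|37)=+1, (3|37)=+1; (−1)^{1·2·18}·(+1)^2·(+1)^1 = +1.
v=2: v_2(a)=7, v_2(b)=-2; units ≡ 7, 7 (mod 8); ε·ε+αω+βω = 1·1+7·0+-2·0 ≡ 1  ⇒  (a,b)_2 = -1.
v=17: a=17^0·(≡11), b=17^2·(≡8) mod 17; (11|17)=-1, (8|17)=+1; (−1)^{0·2·8}·(-1)^2·(+1)^0 = +1.
v=11: a=11^1·(≡4), b=11^2·(≡3) mod 11; (4|11)=+1, (3|11)=+1; (−1)^{1·2·5}·(+1)^2·(+1)^1 = +1.
v=23: a=23^1·(≡7), b=23^2·(≡7) mod 23; (7|23)=-1, (7|23)=-1; (−1)^{1·2·11}·(-1)^2·(-1)^1 = -1.
(-18722, 287 / ℚ) ramifies at {2, 7, 23, 41}: a division algebra.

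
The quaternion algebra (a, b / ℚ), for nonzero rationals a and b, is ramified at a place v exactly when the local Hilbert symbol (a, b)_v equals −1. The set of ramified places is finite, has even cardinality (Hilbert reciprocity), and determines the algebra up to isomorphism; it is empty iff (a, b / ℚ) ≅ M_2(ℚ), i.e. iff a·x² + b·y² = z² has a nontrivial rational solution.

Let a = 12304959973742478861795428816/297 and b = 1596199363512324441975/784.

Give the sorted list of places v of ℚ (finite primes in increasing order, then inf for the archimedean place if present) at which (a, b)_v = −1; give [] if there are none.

[13, 19, 29, 41]

Mod squares: a ≡ 222905397, b ≡ 1449391. Check v ∈ {∞, 2, 3, 5, 7, 11, 13, 19, 23, 29, 41, 53}.
v=∞: 222905397 > 0 and 1449391 > 0  ⇒  (a,b)_∞ = +1.
v=11: a=11^-1·(≡9), b=11^0·(≡9) mod 11; (9|11)=+1, (9|11)=+1; (−1)^{-1·0·5}·(+1)^0·(+1)^-1 = +1.
v=19: a=19^3·(≡6), b=19^2·(≡15) mod 19; (6|19)=+1, (15|19)=-1; (−1)^{3·2·9}·(+1)^2·(-1)^3 = -1.
v=29: a=29^1·(≡7), b=29^1·(≡12) mod 29; (7|29)=+1, (12|29)=-1; (−1)^{1·1·14}·(+1)^1·(-1)^1 = -1.
v=23: a=23^1·(≡2), b=23^1·(≡21) mod 23; (2|23)=+1, (21|23)=-1; (−1)^{1·1·11}·(+1)^1·(-1)^1 = +1.
v=3: a=3^-3·(≡1), b=3^2·(≡1) mod 3; (1|3)=+1, (1|3)=+1; (−1)^{-3·2·1}·(+1)^2·(+1)^-3 = +1.
v=13: a=13^9·(≡2), b=13^6·(≡2) mod 13; (2|13)=-1, (2|13)=-1; (−1)^{9·6·6}·(-1)^6·(-1)^9 = -1.
v=53: a=53^4·(≡28), b=53^3·(≡49) mod 53; (28|53)=+1, (49|53)=+1; (−1)^{4·3·26}·(+1)^3·(+1)^4 = +1.
v=7: a=7^2·(≡4), b=7^-2·(≡3) mod 7; (4|7)=+1, (3|7)=-1; (−1)^{2·-2·3}·(+1)^-2·(-1)^2 = +1.
v=5: a=5^0·(≡3), b=5^2·(≡1) mod 5; (3|5)=-1, (1|5)=+1; (−1)^{0·2·2}·(-1)^2·(+1)^0 = +1.
v=2: v_2(a)=4, v_2(b)=-4; units ≡ 5, 7 (mod 8); ε·ε+αω+βω = 0·1+4·0+-4·1 ≡ 0  ⇒  (a,b)_2 = +1.
v=41: a=41^1·(≡13), b=41^1·(≡40) mod 41; (13|41)=-1, (40|41)=+1; (−1)^{1·1·20}·(-1)^1·(+1)^1 = -1.
(222905397, 1449391 / ℚ) ramifies at {13, 19, 29, 41}: a division algebra.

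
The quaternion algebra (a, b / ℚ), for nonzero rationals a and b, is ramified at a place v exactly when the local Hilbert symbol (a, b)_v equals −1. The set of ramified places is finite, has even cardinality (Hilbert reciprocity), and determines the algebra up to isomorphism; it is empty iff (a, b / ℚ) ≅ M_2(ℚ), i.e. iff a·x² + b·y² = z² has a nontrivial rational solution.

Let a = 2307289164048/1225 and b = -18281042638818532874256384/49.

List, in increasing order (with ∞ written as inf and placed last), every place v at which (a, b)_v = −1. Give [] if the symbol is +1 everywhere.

(a, b) ≡ (1634817, -319) mod (ℚ^×)²; places V = {2, 3, 5, 7, 11, 13, 19, 23, 29, 43, ∞}.
(a,b)_7: α=-2, u≡2; β=-2, v≡5 (mod 7); (2|7)=+1, (5|7)=-1; sign (−1)^0·+1^-2·-1^-2 = +1.
(a,b)_11: α=2, u≡8; β=3, v≡9 (mod 11); (8|11)=-1, (9|11)=+1; sign (−1)^0·-1^3·+1^2 = -1.
(a,b)_5: α=-2, u≡2; β=0, v≡4 (mod 5); (2|5)=-1, (4|5)=+1; sign (−1)^0·-1^0·+1^-2 = +1.
(a,b)_∞: sgn(1634817)=+, sgn(-319)=−, so +1.
(a,b)_43: α=1, u≡28; β=2, v≡1 (mod 43); (28|43)=-1, (1|43)=+1; sign (−1)^0·-1^2·+1^1 = +1.
(a,b)_2: α=4, β=20; u≡1, v≡1 (mod 8); ε(u)ε(v)=0·0, αω(v)=4·0, βω(u)=20·0; sum ≡ 0  ⇒  +1.
(a,b)_3: α=7, u≡1; β=2, v≡2 (mod 3); (1|3)=+1, (2|3)=-1; sign (−1)^0·+1^2·-1^7 = -1.
(a,b)_19: α=1, u≡4; β=2, v≡6 (mod 19); (4|19)=+1, (6|19)=+1; sign (−1)^0·+1^2·+1^1 = +1.
(a,b)_29: α=1, u≡12; β=3, v≡26 (mod 29); (12|29)=-1, (26|29)=-1; sign (−1)^0·-1^3·-1^1 = +1.
(a,b)_13: α=0, u≡8; β=2, v≡11 (mod 13); (8|13)=-1, (11|13)=-1; sign (−1)^0·-1^2·-1^0 = +1.
(a,b)_23: α=1, u≡4; β=2, v≡6 (mod 23); (4|23)=+1, (6|23)=+1; sign (−1)^0·+1^2·+1^1 = +1.
(1634817, -319 / ℚ) ramifies at {3, 11}: a division algebra.

[3, 11]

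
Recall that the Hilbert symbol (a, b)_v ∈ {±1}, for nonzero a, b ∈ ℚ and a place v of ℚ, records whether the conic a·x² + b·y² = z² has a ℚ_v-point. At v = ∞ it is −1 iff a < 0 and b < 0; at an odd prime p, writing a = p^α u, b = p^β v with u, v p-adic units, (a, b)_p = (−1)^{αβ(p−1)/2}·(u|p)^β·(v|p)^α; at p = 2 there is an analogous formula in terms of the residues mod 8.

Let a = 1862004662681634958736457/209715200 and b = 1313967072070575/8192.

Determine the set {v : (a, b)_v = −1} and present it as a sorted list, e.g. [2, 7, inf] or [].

(a, b) ≡ (670514, 1406) mod (ℚ^×)²; places V = {2, 3, 5, 13, 17, 19, 37, 41, ∞}.
(a,b)_19: α=2, u≡1; β=3, v≡5 (mod 19); (1|19)=+1, (5|19)=+1; sign (−1)^0·+1^3·+1^2 = +1.
(a,b)_3: α=8, u≡2; β=6, v≡2 (mod 3); (2|3)=-1, (2|3)=-1; sign (−1)^0·-1^6·-1^8 = +1.
(a,b)_5: α=-2, u≡4; β=2, v≡4 (mod 5); (4|5)=+1, (4|5)=+1; sign (−1)^0·+1^2·+1^-2 = +1.
(a,b)_41: α=3, u≡25; β=2, v≡15 (mod 41); (25|41)=+1, (15|41)=-1; sign (−1)^0·+1^2·-1^3 = -1.
(a,b)_∞: sgn(670514)=+, sgn(1406)=+, so +1.
(a,b)_17: α=3, u≡15; β=0, v≡10 (mod 17); (15|17)=+1, (10|17)=-1; sign (−1)^0·+1^0·-1^3 = -1.
(a,b)_2: α=-23, β=-13; u≡1, v≡7 (mod 8); ε(u)ε(v)=0·1, αω(v)=-23·0, βω(u)=-13·0; sum ≡ 0  ⇒  +1.
(a,b)_37: α=1, u≡20; β=1, v≡7 (mod 37); (20|37)=-1, (7|37)=+1; sign (−1)^0·-1^1·+1^1 = -1.
(a,b)_13: α=7, u≡6; β=2, v≡6 (mod 13); (6|13)=-1, (6|13)=-1; sign (−1)^0·-1^2·-1^7 = -1.
Ram(670514, 1406) = {13, 17, 37, 41}; no ℚ_13-point on the conic.

[13, 17, 37, 41]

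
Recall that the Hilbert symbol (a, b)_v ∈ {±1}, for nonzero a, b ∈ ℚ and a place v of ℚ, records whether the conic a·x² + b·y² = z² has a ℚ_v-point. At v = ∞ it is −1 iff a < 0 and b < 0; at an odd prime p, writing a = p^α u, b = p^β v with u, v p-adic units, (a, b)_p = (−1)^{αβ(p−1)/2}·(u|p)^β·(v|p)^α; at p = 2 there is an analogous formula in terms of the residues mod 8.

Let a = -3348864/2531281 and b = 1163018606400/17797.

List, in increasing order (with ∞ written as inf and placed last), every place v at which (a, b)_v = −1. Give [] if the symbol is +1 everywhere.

[7, 17]

Mod squares: a ≡ -646, b ≡ 29393. Check v ∈ {∞, 2, 3, 5, 7, 13, 17, 19, 37, 43}.
v=∞: -646 < 0 and 29393 > 0  ⇒  (a,b)_∞ = +1.
v=43: a=43^-2·(≡28), b=43^0·(≡1) mod 43; (28|43)=-1, (1|43)=+1; (−1)^{-2·0·21}·(-1)^0·(+1)^-2 = +1.
v=13: a=13^0·(≡12), b=13^-1·(≡10) mod 13; (12|13)=+1, (10|13)=+1; (−1)^{0·-1·6}·(+1)^-1·(+1)^0 = +1.
v=2: v_2(a)=7, v_2(b)=6; units ≡ 5, 1 (mod 8); ε·ε+αω+βω = 0·0+7·0+6·1 ≡ 0  ⇒  (a,b)_2 = +1.
v=17: a=17^1·(≡15), b=17^1·(≡6) mod 17; (15|17)=+1, (6|17)=-1; (−1)^{1·1·8}·(+1)^1·(-1)^1 = -1.
v=7: a=7^0·(≡5), b=7^3·(≡5) mod 7; (5|7)=-1, (5|7)=-1; (−1)^{0·3·3}·(-1)^3·(-1)^0 = -1.
v=19: a=19^1·(≡17), b=19^1·(≡8) mod 19; (17|19)=+1, (8|19)=-1; (−1)^{1·1·9}·(+1)^1·(-1)^1 = +1.
v=5: a=5^0·(≡1), b=5^2·(≡3) mod 5; (1|5)=+1, (3|5)=-1; (−1)^{0·2·2}·(+1)^2·(-1)^0 = +1.
v=37: a=37^-2·(≡31), b=37^-2·(≡6) mod 37; (31|37)=-1, (6|37)=-1; (−1)^{-2·-2·18}·(-1)^-2·(-1)^-2 = +1.
v=3: a=3^4·(≡2), b=3^8·(≡2) mod 3; (2|3)=-1, (2|3)=-1; (−1)^{4·8·1}·(-1)^8·(-1)^4 = +1.
(-646, 29393 / ℚ) ramifies at {7, 17}: a division algebra.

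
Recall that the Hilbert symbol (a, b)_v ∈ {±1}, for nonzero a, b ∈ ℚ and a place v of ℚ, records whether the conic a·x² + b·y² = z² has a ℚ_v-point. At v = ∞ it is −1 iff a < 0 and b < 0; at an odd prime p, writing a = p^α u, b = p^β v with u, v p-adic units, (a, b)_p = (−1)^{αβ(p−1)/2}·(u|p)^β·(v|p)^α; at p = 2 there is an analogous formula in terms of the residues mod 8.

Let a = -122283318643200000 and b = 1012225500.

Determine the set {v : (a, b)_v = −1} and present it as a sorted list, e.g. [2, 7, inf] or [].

[2, 11]

(a, b) ≡ (-2145, 55) mod (ℚ^×)²; places V = {2, 3, 5, 11, 13, ∞}.
(a,b)_5: α=5, u≡1; β=3, v≡4 (mod 5); (1|5)=+1, (4|5)=+1; sign (−1)^0·+1^3·+1^5 = +1.
(a,b)_2: α=12, β=2; u≡7, v≡7 (mod 8); ε(u)ε(v)=1·1, αω(v)=12·0, βω(u)=2·0; sum ≡ 1  ⇒  -1.
(a,b)_13: α=3, u≡4; β=2, v≡10 (mod 13); (4|13)=+1, (10|13)=+1; sign (−1)^0·+1^2·+1^3 = +1.
(a,b)_11: α=5, u≡5; β=3, v≡4 (mod 11); (5|11)=+1, (4|11)=+1; sign (−1)^1·+1^3·+1^5 = -1.
(a,b)_∞: sgn(-2145)=−, sgn(55)=+, so +1.
(a,b)_3: α=3, u≡2; β=2, v≡1 (mod 3); (2|3)=-1, (1|3)=+1; sign (−1)^0·-1^2·+1^3 = +1.
(-2145, 55 / ℚ) ramifies at {2, 11}: a division algebra.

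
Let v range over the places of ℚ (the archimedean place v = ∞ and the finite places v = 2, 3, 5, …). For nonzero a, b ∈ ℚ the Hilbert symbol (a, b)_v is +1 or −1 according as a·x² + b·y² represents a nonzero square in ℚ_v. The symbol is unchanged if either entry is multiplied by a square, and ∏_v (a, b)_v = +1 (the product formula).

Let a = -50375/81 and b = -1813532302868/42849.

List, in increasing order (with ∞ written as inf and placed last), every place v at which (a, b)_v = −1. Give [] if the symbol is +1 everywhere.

(a, b) ≡ (-2015, -7733) mod (ℚ^×)²; places V = {2, 3, 5, 11, 13, 19, 23, 31, 37, ∞}.
(a,b)_11: α=0, u≡4; β=1, v≡1 (mod 11); (4|11)=+1, (1|11)=+1; sign (−1)^0·+1^1·+1^0 = +1.
(a,b)_2: α=0, β=2; u≡1, v≡3 (mod 8); ε(u)ε(v)=0·1, αω(v)=0·1, βω(u)=2·0; sum ≡ 0  ⇒  +1.
(a,b)_5: α=3, u≡2; β=0, v≡3 (mod 5); (2|5)=-1, (3|5)=-1; sign (−1)^0·-1^0·-1^3 = -1.
(a,b)_37: α=0, u≡8; β=1, v≡20 (mod 37); (8|37)=-1, (20|37)=-1; sign (−1)^0·-1^1·-1^0 = -1.
(a,b)_13: α=1, u≡4; β=2, v≡11 (mod 13); (4|13)=+1, (11|13)=-1; sign (−1)^0·+1^2·-1^1 = -1.
(a,b)_23: α=0, u≡13; β=-2, v≡1 (mod 23); (13|23)=+1, (1|23)=+1; sign (−1)^0·+1^-2·+1^0 = +1.
(a,b)_31: α=1, u≡14; β=2, v≡23 (mod 31); (14|31)=+1, (23|31)=-1; sign (−1)^0·+1^2·-1^1 = -1.
(a,b)_∞: sgn(-2015)=−, sgn(-7733)=−, so -1.
(a,b)_19: α=0, u≡14; β=3, v≡5 (mod 19); (14|19)=-1, (5|19)=+1; sign (−1)^0·-1^3·+1^0 = -1.
(a,b)_3: α=-4, u≡1; β=-4, v≡1 (mod 3); (1|3)=+1, (1|3)=+1; sign (−1)^0·+1^-4·+1^-4 = +1.
Ram(-2015, -7733) = {5, 13, 19, 31, 37, ∞}; no ℚ_5-point on the conic.

[5, 13, 19, 31, 37, inf]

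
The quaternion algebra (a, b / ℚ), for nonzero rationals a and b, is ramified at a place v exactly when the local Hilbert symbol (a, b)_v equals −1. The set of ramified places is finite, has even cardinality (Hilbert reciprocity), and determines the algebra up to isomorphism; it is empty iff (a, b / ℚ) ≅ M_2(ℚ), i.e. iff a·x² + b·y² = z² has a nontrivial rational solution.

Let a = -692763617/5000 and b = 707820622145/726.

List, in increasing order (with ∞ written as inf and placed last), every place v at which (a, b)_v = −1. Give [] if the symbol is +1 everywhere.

(a, b) ≡ (-167314, 240870) mod (ℚ^×)²; places V = {2, 3, 5, 7, 11, 13, 17, 19, 31, 37, ∞}.
(a,b)_31: α=0, u≡26; β=1, v≡28 (mod 31); (26|31)=-1, (28|31)=+1; sign (−1)^0·-1^1·+1^0 = -1.
(a,b)_∞: sgn(-167314)=−, sgn(240870)=+, so +1.
(a,b)_19: α=1, u≡14; β=2, v≡4 (mod 19); (14|19)=-1, (4|19)=+1; sign (−1)^0·-1^2·+1^1 = +1.
(a,b)_17: α=1, u≡9; β=2, v≡3 (mod 17); (9|17)=+1, (3|17)=-1; sign (−1)^0·+1^2·-1^1 = -1.
(a,b)_3: α=0, u≡2; β=-1, v≡1 (mod 3); (2|3)=-1, (1|3)=+1; sign (−1)^0·-1^-1·+1^0 = -1.
(a,b)_11: α=0, u≡8; β=-2, v≡9 (mod 11); (8|11)=-1, (9|11)=+1; sign (−1)^0·-1^-2·+1^0 = +1.
(a,b)_2: α=-3, β=-1; u≡7, v≡3 (mod 8); ε(u)ε(v)=1·1, αω(v)=-3·1, βω(u)=-1·0; sum ≡ 0  ⇒  +1.
(a,b)_5: α=-4, u≡1; β=1, v≡4 (mod 5); (1|5)=+1, (4|5)=+1; sign (−1)^0·+1^1·+1^-4 = +1.
(a,b)_7: α=3, u≡6; β=1, v≡6 (mod 7); (6|7)=-1, (6|7)=-1; sign (−1)^1·-1^1·-1^3 = -1.
(a,b)_37: α=1, u≡13; β=1, v≡13 (mod 37); (13|37)=-1, (13|37)=-1; sign (−1)^0·-1^1·-1^1 = +1.
(a,b)_13: α=2, u≡4; β=2, v≡11 (mod 13); (4|13)=+1, (11|13)=-1; sign (−1)^0·+1^2·-1^2 = +1.
|Ram(-167314, 240870)| = 4, even; anisotropic at {3, 7, 17, 31}.

[3, 7, 17, 31]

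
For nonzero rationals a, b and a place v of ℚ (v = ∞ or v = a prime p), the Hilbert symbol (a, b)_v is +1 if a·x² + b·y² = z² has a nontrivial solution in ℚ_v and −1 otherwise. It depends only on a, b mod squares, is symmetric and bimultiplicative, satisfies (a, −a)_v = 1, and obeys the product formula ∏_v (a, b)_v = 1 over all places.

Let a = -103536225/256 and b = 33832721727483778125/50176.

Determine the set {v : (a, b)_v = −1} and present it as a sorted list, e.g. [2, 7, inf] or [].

[13, 23]

Mod squares: a ≡ -5681, b ≡ 28405. Check v ∈ {∞, 2, 3, 5, 7, 13, 19, 23}.
v=3: a=3^6·(≡1), b=3^10·(≡1) mod 3; (1|3)=+1, (1|3)=+1; (−1)^{6·10·1}·(+1)^10·(+1)^6 = +1.
v=13: a=13^1·(≡11), b=13^3·(≡4) mod 13; (11|13)=-1, (4|13)=+1; (−1)^{1·3·6}·(-1)^3·(+1)^1 = -1.
v=19: a=19^1·(≡17), b=19^3·(≡15) mod 19; (17|19)=+1, (15|19)=-1; (−1)^{1·3·9}·(+1)^3·(-1)^1 = +1.
v=∞: -5681 < 0 and 28405 > 0  ⇒  (a,b)_∞ = +1.
v=23: a=23^1·(≡18), b=23^3·(≡6) mod 23; (18|23)=+1, (6|23)=+1; (−1)^{1·3·11}·(+1)^3·(+1)^1 = -1.
v=5: a=5^2·(≡1), b=5^5·(≡4) mod 5; (1|5)=+1, (4|5)=+1; (−1)^{2·5·2}·(+1)^5·(+1)^2 = +1.
v=7: a=7^0·(≡3), b=7^-2·(≡6) mod 7; (3|7)=-1, (6|7)=-1; (−1)^{0·-2·3}·(-1)^-2·(-1)^0 = +1.
v=2: v_2(a)=-8, v_2(b)=-10; units ≡ 7, 5 (mod 8); ε·ε+αω+βω = 1·0+-8·1+-10·0 ≡ 0  ⇒  (a,b)_2 = +1.
Ram(-5681, 28405) = {13, 23}; no ℚ_13-point on the conic.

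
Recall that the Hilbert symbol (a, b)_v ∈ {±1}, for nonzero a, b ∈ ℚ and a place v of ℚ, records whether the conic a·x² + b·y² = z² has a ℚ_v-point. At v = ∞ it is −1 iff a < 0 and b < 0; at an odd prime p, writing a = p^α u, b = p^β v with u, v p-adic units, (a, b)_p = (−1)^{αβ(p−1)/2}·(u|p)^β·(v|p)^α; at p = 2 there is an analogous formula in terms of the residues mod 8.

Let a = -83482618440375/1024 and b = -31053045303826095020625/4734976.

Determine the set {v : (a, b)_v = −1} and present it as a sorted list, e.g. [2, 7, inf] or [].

[5, 11, 37, inf]

Mod squares: a ≡ -37856735, b ≡ -217833. Check v ∈ {∞, 2, 3, 5, 7, 11, 17, 19, 23, 31, 37, 41}.
v=11: a=11^2·(≡8), b=11^3·(≡10) mod 11; (8|11)=-1, (10|11)=-1; (−1)^{2·3·5}·(-1)^3·(-1)^2 = -1.
v=7: a=7^1·(≡2), b=7^3·(≡3) mod 7; (2|7)=+1, (3|7)=-1; (−1)^{1·3·3}·(+1)^3·(-1)^1 = +1.
v=23: a=23^1·(≡18), b=23^1·(≡21) mod 23; (18|23)=+1, (21|23)=-1; (−1)^{1·1·11}·(+1)^1·(-1)^1 = +1.
v=31: a=31^1·(≡13), b=31^2·(≡9) mod 31; (13|31)=-1, (9|31)=+1; (−1)^{1·2·15}·(-1)^2·(+1)^1 = +1.
v=17: a=17^0·(≡2), b=17^-2·(≡12) mod 17; (2|17)=+1, (12|17)=-1; (−1)^{0·-2·8}·(+1)^-2·(-1)^0 = +1.
v=2: v_2(a)=-10, v_2(b)=-14; units ≡ 1, 7 (mod 8); ε·ε+αω+βω = 0·1+-10·0+-14·0 ≡ 0  ⇒  (a,b)_2 = +1.
v=41: a=41^1·(≡26), b=41^1·(≡24) mod 41; (26|41)=-1, (24|41)=-1; (−1)^{1·1·20}·(-1)^1·(-1)^1 = +1.
v=37: a=37^1·(≡6), b=37^2·(≡19) mod 37; (6|37)=-1, (19|37)=-1; (−1)^{1·2·18}·(-1)^2·(-1)^1 = -1.
v=19: a=19^0·(≡6), b=19^2·(≡13) mod 19; (6|19)=+1, (13|19)=-1; (−1)^{0·2·9}·(+1)^2·(-1)^0 = +1.
v=∞: -37856735 < 0 and -217833 < 0  ⇒  (a,b)_∞ = -1.
v=5: a=5^3·(≡3), b=5^4·(≡2) mod 5; (3|5)=-1, (2|5)=-1; (−1)^{3·4·2}·(-1)^4·(-1)^3 = -1.
v=3: a=3^6·(≡1), b=3^5·(≡1) mod 3; (1|3)=+1, (1|3)=+1; (−1)^{6·5·1}·(+1)^5·(+1)^6 = +1.
(-37856735, -217833 / ℚ) ramifies at {5, 11, 37, ∞}: a division algebra.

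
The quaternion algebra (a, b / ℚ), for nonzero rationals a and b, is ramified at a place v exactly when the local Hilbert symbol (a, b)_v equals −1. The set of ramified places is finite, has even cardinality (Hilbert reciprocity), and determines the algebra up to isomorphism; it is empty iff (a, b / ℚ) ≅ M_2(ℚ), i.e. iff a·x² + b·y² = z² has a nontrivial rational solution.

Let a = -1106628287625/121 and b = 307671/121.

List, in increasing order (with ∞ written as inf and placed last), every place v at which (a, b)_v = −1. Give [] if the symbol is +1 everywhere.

[2, 7, 23, 29]

Mod squares: a ≡ -23345, b ≡ 6279. Check v ∈ {∞, 2, 3, 5, 7, 11, 13, 17, 23, 29}.
v=∞: -23345 < 0 and 6279 > 0  ⇒  (a,b)_∞ = +1.
v=11: a=11^-2·(≡8), b=11^-2·(≡1) mod 11; (8|11)=-1, (1|11)=+1; (−1)^{-2·-2·5}·(-1)^-2·(+1)^-2 = +1.
v=3: a=3^8·(≡1), b=3^1·(≡2) mod 3; (1|3)=+1, (2|3)=-1; (−1)^{8·1·1}·(+1)^1·(-1)^8 = +1.
v=2: v_2(a)=0, v_2(b)=0; units ≡ 7, 7 (mod 8); ε·ε+αω+βω = 1·1+0·0+0·0 ≡ 1  ⇒  (a,b)_2 = -1.
v=13: a=13^0·(≡9), b=13^1·(≡5) mod 13; (9|13)=+1, (5|13)=-1; (−1)^{0·1·6}·(+1)^1·(-1)^0 = +1.
v=29: a=29^1·(≡16), b=29^0·(≡2) mod 29; (16|29)=+1, (2|29)=-1; (−1)^{1·0·14}·(+1)^0·(-1)^1 = -1.
v=17: a=17^2·(≡16), b=17^0·(≡11) mod 17; (16|17)=+1, (11|17)=-1; (−1)^{2·0·8}·(+1)^0·(-1)^2 = +1.
v=5: a=5^3·(≡4), b=5^0·(≡1) mod 5; (4|5)=+1, (1|5)=+1; (−1)^{3·0·2}·(+1)^0·(+1)^3 = +1.
v=7: a=7^1·(≡4), b=7^3·(≡4) mod 7; (4|7)=+1, (4|7)=+1; (−1)^{1·3·3}·(+1)^3·(+1)^1 = -1.
v=23: a=23^1·(≡14), b=23^1·(≡10) mod 23; (14|23)=-1, (10|23)=-1; (−1)^{1·1·11}·(-1)^1·(-1)^1 = -1.
(-23345, 6279 / ℚ) ramifies at {2, 7, 23, 29}: a division algebra.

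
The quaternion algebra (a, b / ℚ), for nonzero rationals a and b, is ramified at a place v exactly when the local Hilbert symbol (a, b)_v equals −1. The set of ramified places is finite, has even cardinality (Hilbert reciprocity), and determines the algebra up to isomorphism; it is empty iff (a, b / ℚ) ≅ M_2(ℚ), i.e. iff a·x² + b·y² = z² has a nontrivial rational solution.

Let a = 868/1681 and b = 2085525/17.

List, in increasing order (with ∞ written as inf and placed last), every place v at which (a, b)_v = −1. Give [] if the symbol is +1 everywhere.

Mod squares: a ≡ 217, b ≡ 157573. Check v ∈ {∞, 2, 3, 5, 7, 13, 17, 23, 31, 41}.
v=5: a=5^0·(≡3), b=5^2·(≡3) mod 5; (3|5)=-1, (3|5)=-1; (−1)^{0·2·2}·(-1)^2·(-1)^0 = +1.
v=∞: 217 > 0 and 157573 > 0  ⇒  (a,b)_∞ = +1.
v=3: a=3^0·(≡1), b=3^2·(≡1) mod 3; (1|3)=+1, (1|3)=+1; (−1)^{0·2·1}·(+1)^2·(+1)^0 = +1.
v=13: a=13^0·(≡9), b=13^1·(≡11) mod 13; (9|13)=+1, (11|13)=-1; (−1)^{0·1·6}·(+1)^1·(-1)^0 = +1.
v=23: a=23^0·(≡20), b=23^1·(≡10) mod 23; (20|23)=-1, (10|23)=-1; (−1)^{0·1·11}·(-1)^1·(-1)^0 = -1.
v=2: v_2(a)=2, v_2(b)=0; units ≡ 1, 5 (mod 8); ε·ε+αω+βω = 0·0+2·1+0·0 ≡ 0  ⇒  (a,b)_2 = +1.
v=41: a=41^-2·(≡7), b=41^0·(≡18) mod 41; (7|41)=-1, (18|41)=+1; (−1)^{-2·0·20}·(-1)^0·(+1)^-2 = +1.
v=31: a=31^1·(≡4), b=31^1·(≡24) mod 31; (4|31)=+1, (24|31)=-1; (−1)^{1·1·15}·(+1)^1·(-1)^1 = +1.
v=7: a=7^1·(≡5), b=7^0·(≡5) mod 7; (5|7)=-1, (5|7)=-1; (−1)^{1·0·3}·(-1)^0·(-1)^1 = -1.
v=17: a=17^0·(≡8), b=17^-1·(≡16) mod 17; (8|17)=+1, (16|17)=+1; (−1)^{0·-1·8}·(+1)^-1·(+1)^0 = +1.
(217, 157573 / ℚ) ramifies at {7, 23}: a division algebra.

[7, 23]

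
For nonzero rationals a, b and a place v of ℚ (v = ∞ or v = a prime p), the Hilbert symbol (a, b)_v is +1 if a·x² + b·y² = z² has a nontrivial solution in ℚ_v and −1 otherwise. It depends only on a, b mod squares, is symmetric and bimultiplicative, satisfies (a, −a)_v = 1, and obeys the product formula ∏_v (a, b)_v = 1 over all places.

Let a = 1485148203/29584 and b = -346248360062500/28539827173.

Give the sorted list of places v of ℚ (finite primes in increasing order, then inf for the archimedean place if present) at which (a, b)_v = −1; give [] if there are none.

Mod squares: a ≡ 374187, b ≡ -253. Check v ∈ {∞, 2, 3, 5, 7, 11, 13, 17, 19, 23, 29, 31, 43}.
v=3: a=3^5·(≡1), b=3^0·(≡2) mod 3; (1|3)=+1, (2|3)=-1; (−1)^{5·0·1}·(+1)^0·(-1)^5 = -1.
v=7: a=7^2·(≡4), b=7^8·(≡5) mod 7; (4|7)=+1, (5|7)=-1; (−1)^{2·8·3}·(+1)^8·(-1)^2 = +1.
v=5: a=5^0·(≡2), b=5^6·(≡2) mod 5; (2|5)=-1, (2|5)=-1; (−1)^{0·6·2}·(-1)^6·(-1)^0 = +1.
v=31: a=31^0·(≡11), b=31^2·(≡12) mod 31; (11|31)=-1, (12|31)=-1; (−1)^{0·2·15}·(-1)^2·(-1)^0 = +1.
v=29: a=29^1·(≡2), b=29^0·(≡19) mod 29; (2|29)=-1, (19|29)=-1; (−1)^{1·0·14}·(-1)^0·(-1)^1 = -1.
v=19: a=19^0·(≡17), b=19^-2·(≡8) mod 19; (17|19)=+1, (8|19)=-1; (−1)^{0·-2·9}·(+1)^-2·(-1)^0 = +1.
v=∞: 374187 > 0 and -253 < 0  ⇒  (a,b)_∞ = +1.
v=17: a=17^1·(≡9), b=17^0·(≡2) mod 17; (9|17)=+1, (2|17)=+1; (−1)^{1·0·8}·(+1)^0·(+1)^1 = +1.
v=2: v_2(a)=-4, v_2(b)=2; units ≡ 3, 3 (mod 8); ε·ε+αω+βω = 1·1+-4·1+2·1 ≡ 1  ⇒  (a,b)_2 = -1.
v=11: a=11^1·(≡9), b=11^-1·(≡2) mod 11; (9|11)=+1, (2|11)=-1; (−1)^{1·-1·5}·(+1)^-1·(-1)^1 = +1.
v=43: a=43^-2·(≡25), b=43^-2·(≡28) mod 43; (25|43)=+1, (28|43)=-1; (−1)^{-2·-2·21}·(+1)^-2·(-1)^-2 = +1.
v=23: a=23^1·(≡2), b=23^-1·(≡12) mod 23; (2|23)=+1, (12|23)=+1; (−1)^{1·-1·11}·(+1)^-1·(+1)^1 = -1.
v=13: a=13^0·(≡5), b=13^-2·(≡6) mod 13; (5|13)=-1, (6|13)=-1; (−1)^{0·-2·6}·(-1)^-2·(-1)^0 = +1.
|Ram(374187, -253)| = 4, even; anisotropic at {2, 3, 23, 29}.

[2, 3, 23, 29]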